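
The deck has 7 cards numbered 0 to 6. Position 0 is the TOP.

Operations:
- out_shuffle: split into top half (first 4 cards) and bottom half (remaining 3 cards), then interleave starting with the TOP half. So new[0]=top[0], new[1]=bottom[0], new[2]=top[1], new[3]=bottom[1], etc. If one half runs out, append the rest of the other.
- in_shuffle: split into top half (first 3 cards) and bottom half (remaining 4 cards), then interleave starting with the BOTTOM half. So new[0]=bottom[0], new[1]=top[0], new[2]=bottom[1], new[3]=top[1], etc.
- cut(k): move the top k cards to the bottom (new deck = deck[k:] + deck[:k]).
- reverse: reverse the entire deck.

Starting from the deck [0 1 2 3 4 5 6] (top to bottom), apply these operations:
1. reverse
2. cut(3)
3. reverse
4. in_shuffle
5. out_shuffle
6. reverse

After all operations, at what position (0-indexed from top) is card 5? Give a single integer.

After op 1 (reverse): [6 5 4 3 2 1 0]
After op 2 (cut(3)): [3 2 1 0 6 5 4]
After op 3 (reverse): [4 5 6 0 1 2 3]
After op 4 (in_shuffle): [0 4 1 5 2 6 3]
After op 5 (out_shuffle): [0 2 4 6 1 3 5]
After op 6 (reverse): [5 3 1 6 4 2 0]
Card 5 is at position 0.

Answer: 0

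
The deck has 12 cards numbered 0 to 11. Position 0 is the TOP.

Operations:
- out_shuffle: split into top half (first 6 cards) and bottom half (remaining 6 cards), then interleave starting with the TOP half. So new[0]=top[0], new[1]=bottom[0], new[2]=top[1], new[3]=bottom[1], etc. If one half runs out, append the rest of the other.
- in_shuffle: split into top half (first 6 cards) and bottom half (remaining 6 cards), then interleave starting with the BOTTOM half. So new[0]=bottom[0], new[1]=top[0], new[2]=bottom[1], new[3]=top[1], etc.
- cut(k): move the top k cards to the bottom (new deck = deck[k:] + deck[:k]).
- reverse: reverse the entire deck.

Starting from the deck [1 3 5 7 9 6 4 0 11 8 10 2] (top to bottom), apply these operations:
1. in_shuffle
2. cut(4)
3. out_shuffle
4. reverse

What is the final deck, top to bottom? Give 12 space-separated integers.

After op 1 (in_shuffle): [4 1 0 3 11 5 8 7 10 9 2 6]
After op 2 (cut(4)): [11 5 8 7 10 9 2 6 4 1 0 3]
After op 3 (out_shuffle): [11 2 5 6 8 4 7 1 10 0 9 3]
After op 4 (reverse): [3 9 0 10 1 7 4 8 6 5 2 11]

Answer: 3 9 0 10 1 7 4 8 6 5 2 11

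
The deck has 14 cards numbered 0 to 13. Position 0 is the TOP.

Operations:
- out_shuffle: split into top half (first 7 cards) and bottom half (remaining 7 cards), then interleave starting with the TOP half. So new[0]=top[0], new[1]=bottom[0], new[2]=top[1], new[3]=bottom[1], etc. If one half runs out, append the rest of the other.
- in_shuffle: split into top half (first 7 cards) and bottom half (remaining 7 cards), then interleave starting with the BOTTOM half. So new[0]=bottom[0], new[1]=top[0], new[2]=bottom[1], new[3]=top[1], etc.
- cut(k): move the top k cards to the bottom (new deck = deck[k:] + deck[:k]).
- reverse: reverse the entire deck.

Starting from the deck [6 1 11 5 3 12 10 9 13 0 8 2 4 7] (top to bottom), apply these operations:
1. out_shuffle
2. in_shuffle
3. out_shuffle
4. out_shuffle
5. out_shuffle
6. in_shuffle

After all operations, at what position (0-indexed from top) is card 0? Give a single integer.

Answer: 6

Derivation:
After op 1 (out_shuffle): [6 9 1 13 11 0 5 8 3 2 12 4 10 7]
After op 2 (in_shuffle): [8 6 3 9 2 1 12 13 4 11 10 0 7 5]
After op 3 (out_shuffle): [8 13 6 4 3 11 9 10 2 0 1 7 12 5]
After op 4 (out_shuffle): [8 10 13 2 6 0 4 1 3 7 11 12 9 5]
After op 5 (out_shuffle): [8 1 10 3 13 7 2 11 6 12 0 9 4 5]
After op 6 (in_shuffle): [11 8 6 1 12 10 0 3 9 13 4 7 5 2]
Card 0 is at position 6.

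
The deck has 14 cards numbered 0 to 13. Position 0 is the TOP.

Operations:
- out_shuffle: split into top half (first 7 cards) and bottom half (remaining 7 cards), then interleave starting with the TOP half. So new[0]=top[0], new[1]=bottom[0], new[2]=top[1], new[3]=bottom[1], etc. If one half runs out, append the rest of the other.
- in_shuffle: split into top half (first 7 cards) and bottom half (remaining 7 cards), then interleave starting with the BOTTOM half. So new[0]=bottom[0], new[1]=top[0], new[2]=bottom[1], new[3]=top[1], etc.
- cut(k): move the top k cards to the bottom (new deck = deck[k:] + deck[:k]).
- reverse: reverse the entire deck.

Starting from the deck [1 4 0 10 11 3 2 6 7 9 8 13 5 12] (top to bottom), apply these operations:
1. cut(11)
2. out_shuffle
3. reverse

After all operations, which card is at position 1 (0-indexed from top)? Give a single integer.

Answer: 10

Derivation:
After op 1 (cut(11)): [13 5 12 1 4 0 10 11 3 2 6 7 9 8]
After op 2 (out_shuffle): [13 11 5 3 12 2 1 6 4 7 0 9 10 8]
After op 3 (reverse): [8 10 9 0 7 4 6 1 2 12 3 5 11 13]
Position 1: card 10.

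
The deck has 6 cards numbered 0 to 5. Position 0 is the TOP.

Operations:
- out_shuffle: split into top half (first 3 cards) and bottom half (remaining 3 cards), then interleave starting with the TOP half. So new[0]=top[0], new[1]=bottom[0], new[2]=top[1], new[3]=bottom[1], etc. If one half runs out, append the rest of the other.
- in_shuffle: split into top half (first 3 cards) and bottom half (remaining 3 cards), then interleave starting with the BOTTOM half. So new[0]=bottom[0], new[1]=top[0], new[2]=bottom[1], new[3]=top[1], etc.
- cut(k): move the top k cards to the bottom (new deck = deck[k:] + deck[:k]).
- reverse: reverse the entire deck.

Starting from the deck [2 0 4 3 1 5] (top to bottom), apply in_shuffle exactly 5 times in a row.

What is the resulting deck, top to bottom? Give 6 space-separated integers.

Answer: 0 3 5 2 4 1

Derivation:
After op 1 (in_shuffle): [3 2 1 0 5 4]
After op 2 (in_shuffle): [0 3 5 2 4 1]
After op 3 (in_shuffle): [2 0 4 3 1 5]
After op 4 (in_shuffle): [3 2 1 0 5 4]
After op 5 (in_shuffle): [0 3 5 2 4 1]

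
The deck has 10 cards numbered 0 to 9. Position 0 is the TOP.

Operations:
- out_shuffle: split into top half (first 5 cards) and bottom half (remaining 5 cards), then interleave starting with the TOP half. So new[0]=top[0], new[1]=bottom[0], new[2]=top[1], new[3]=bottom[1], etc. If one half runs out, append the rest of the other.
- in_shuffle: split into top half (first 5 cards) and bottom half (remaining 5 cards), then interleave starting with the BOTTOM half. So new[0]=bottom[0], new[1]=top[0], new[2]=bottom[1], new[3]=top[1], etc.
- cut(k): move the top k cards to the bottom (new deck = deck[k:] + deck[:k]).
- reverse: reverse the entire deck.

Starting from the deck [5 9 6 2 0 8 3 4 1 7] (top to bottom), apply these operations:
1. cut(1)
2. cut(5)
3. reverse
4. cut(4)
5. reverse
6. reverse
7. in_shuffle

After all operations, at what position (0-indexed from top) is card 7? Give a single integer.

After op 1 (cut(1)): [9 6 2 0 8 3 4 1 7 5]
After op 2 (cut(5)): [3 4 1 7 5 9 6 2 0 8]
After op 3 (reverse): [8 0 2 6 9 5 7 1 4 3]
After op 4 (cut(4)): [9 5 7 1 4 3 8 0 2 6]
After op 5 (reverse): [6 2 0 8 3 4 1 7 5 9]
After op 6 (reverse): [9 5 7 1 4 3 8 0 2 6]
After op 7 (in_shuffle): [3 9 8 5 0 7 2 1 6 4]
Card 7 is at position 5.

Answer: 5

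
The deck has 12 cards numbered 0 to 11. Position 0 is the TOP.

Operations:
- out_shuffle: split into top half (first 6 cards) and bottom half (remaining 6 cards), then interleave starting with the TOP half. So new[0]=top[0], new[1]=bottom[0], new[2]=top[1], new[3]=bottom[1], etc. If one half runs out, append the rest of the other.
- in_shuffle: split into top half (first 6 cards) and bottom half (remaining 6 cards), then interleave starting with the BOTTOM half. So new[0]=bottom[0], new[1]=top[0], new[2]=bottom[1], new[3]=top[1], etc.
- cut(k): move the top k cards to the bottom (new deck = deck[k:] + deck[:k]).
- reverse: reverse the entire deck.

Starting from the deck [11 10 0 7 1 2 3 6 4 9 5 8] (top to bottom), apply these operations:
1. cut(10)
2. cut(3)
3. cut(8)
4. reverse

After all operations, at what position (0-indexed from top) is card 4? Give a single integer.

Answer: 0

Derivation:
After op 1 (cut(10)): [5 8 11 10 0 7 1 2 3 6 4 9]
After op 2 (cut(3)): [10 0 7 1 2 3 6 4 9 5 8 11]
After op 3 (cut(8)): [9 5 8 11 10 0 7 1 2 3 6 4]
After op 4 (reverse): [4 6 3 2 1 7 0 10 11 8 5 9]
Card 4 is at position 0.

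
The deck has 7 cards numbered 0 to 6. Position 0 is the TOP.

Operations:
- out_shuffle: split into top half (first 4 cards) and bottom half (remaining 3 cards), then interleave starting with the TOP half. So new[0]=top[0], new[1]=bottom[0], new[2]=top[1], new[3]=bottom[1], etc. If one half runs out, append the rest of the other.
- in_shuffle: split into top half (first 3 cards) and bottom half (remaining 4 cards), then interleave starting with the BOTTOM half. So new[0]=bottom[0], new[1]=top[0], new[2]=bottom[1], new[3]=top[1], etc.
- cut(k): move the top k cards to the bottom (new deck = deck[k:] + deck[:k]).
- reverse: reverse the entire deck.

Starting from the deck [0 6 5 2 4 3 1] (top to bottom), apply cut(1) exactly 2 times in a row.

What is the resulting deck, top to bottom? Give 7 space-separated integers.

After op 1 (cut(1)): [6 5 2 4 3 1 0]
After op 2 (cut(1)): [5 2 4 3 1 0 6]

Answer: 5 2 4 3 1 0 6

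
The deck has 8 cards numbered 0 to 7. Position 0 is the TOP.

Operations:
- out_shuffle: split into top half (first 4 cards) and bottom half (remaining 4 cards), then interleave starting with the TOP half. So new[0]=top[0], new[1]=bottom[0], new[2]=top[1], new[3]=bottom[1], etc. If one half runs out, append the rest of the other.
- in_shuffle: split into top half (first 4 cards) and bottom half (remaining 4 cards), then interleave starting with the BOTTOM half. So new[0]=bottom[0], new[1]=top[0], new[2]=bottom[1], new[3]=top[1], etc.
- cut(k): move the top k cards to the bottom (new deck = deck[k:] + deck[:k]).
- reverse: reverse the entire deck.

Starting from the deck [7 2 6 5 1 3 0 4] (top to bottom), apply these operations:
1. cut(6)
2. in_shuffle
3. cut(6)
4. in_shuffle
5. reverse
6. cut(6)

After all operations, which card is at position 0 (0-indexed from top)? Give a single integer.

After op 1 (cut(6)): [0 4 7 2 6 5 1 3]
After op 2 (in_shuffle): [6 0 5 4 1 7 3 2]
After op 3 (cut(6)): [3 2 6 0 5 4 1 7]
After op 4 (in_shuffle): [5 3 4 2 1 6 7 0]
After op 5 (reverse): [0 7 6 1 2 4 3 5]
After op 6 (cut(6)): [3 5 0 7 6 1 2 4]
Position 0: card 3.

Answer: 3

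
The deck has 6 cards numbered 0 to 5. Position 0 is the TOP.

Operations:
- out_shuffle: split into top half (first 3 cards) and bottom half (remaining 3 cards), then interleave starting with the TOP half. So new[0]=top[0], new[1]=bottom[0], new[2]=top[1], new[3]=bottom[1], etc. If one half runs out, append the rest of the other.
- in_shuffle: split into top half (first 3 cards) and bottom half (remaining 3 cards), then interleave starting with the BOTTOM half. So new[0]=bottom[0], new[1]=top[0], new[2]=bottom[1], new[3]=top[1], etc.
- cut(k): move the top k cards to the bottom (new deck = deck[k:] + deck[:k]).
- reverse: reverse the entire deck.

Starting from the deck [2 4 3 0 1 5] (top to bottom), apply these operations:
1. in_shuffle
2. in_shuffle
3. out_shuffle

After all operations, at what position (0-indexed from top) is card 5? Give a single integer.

After op 1 (in_shuffle): [0 2 1 4 5 3]
After op 2 (in_shuffle): [4 0 5 2 3 1]
After op 3 (out_shuffle): [4 2 0 3 5 1]
Card 5 is at position 4.

Answer: 4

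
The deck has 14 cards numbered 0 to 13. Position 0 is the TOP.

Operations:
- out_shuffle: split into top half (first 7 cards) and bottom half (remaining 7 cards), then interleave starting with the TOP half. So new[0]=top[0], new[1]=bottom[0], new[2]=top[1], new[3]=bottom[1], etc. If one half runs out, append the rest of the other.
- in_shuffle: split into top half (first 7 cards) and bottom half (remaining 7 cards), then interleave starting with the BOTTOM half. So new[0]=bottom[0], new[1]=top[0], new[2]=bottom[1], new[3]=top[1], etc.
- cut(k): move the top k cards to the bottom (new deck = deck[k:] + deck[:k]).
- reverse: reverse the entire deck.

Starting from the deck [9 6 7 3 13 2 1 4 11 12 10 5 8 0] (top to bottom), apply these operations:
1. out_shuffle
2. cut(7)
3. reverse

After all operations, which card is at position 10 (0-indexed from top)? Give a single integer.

After op 1 (out_shuffle): [9 4 6 11 7 12 3 10 13 5 2 8 1 0]
After op 2 (cut(7)): [10 13 5 2 8 1 0 9 4 6 11 7 12 3]
After op 3 (reverse): [3 12 7 11 6 4 9 0 1 8 2 5 13 10]
Position 10: card 2.

Answer: 2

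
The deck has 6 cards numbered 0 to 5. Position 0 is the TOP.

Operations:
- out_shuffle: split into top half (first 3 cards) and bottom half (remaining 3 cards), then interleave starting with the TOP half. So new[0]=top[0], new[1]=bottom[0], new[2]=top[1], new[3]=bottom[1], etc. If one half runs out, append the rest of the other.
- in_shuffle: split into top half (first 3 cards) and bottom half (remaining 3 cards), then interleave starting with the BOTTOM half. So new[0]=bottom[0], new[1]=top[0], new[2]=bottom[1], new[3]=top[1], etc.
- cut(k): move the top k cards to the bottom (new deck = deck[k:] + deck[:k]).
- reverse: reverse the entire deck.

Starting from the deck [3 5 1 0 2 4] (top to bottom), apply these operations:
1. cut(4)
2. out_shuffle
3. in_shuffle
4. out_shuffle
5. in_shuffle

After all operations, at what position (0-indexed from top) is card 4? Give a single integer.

After op 1 (cut(4)): [2 4 3 5 1 0]
After op 2 (out_shuffle): [2 5 4 1 3 0]
After op 3 (in_shuffle): [1 2 3 5 0 4]
After op 4 (out_shuffle): [1 5 2 0 3 4]
After op 5 (in_shuffle): [0 1 3 5 4 2]
Card 4 is at position 4.

Answer: 4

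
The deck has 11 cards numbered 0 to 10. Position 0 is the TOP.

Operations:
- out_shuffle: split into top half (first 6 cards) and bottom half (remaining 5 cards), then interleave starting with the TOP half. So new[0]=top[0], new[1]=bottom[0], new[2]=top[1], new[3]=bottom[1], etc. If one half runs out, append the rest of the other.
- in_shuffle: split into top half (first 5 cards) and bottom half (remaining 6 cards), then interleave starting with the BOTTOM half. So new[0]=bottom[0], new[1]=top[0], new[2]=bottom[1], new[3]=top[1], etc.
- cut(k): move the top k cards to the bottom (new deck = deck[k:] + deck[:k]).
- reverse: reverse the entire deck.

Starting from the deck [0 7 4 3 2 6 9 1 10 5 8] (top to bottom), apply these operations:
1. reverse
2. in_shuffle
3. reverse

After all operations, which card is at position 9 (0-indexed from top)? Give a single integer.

After op 1 (reverse): [8 5 10 1 9 6 2 3 4 7 0]
After op 2 (in_shuffle): [6 8 2 5 3 10 4 1 7 9 0]
After op 3 (reverse): [0 9 7 1 4 10 3 5 2 8 6]
Position 9: card 8.

Answer: 8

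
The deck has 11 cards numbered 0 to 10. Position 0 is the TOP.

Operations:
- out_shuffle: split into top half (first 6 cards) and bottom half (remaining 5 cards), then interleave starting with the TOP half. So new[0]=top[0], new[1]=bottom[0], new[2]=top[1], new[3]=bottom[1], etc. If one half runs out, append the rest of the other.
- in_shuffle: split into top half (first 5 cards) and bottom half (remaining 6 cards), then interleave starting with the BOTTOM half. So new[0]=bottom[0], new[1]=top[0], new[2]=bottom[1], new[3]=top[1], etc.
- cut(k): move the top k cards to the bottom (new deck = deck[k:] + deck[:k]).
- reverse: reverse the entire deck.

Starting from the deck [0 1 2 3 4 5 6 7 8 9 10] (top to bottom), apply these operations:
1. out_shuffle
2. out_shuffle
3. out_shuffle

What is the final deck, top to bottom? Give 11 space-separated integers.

After op 1 (out_shuffle): [0 6 1 7 2 8 3 9 4 10 5]
After op 2 (out_shuffle): [0 3 6 9 1 4 7 10 2 5 8]
After op 3 (out_shuffle): [0 7 3 10 6 2 9 5 1 8 4]

Answer: 0 7 3 10 6 2 9 5 1 8 4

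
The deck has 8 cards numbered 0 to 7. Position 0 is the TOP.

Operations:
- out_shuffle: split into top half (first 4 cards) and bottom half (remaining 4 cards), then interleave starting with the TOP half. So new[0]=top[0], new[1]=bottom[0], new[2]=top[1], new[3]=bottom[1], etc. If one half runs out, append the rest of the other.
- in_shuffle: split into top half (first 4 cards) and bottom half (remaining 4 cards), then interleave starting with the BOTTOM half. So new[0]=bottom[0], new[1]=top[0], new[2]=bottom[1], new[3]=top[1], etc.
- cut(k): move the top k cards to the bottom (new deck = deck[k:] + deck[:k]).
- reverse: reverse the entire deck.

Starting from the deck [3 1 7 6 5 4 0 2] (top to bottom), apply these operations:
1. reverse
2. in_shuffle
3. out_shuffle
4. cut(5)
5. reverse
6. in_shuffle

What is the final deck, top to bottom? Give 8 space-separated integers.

Answer: 6 7 5 4 0 2 3 1

Derivation:
After op 1 (reverse): [2 0 4 5 6 7 1 3]
After op 2 (in_shuffle): [6 2 7 0 1 4 3 5]
After op 3 (out_shuffle): [6 1 2 4 7 3 0 5]
After op 4 (cut(5)): [3 0 5 6 1 2 4 7]
After op 5 (reverse): [7 4 2 1 6 5 0 3]
After op 6 (in_shuffle): [6 7 5 4 0 2 3 1]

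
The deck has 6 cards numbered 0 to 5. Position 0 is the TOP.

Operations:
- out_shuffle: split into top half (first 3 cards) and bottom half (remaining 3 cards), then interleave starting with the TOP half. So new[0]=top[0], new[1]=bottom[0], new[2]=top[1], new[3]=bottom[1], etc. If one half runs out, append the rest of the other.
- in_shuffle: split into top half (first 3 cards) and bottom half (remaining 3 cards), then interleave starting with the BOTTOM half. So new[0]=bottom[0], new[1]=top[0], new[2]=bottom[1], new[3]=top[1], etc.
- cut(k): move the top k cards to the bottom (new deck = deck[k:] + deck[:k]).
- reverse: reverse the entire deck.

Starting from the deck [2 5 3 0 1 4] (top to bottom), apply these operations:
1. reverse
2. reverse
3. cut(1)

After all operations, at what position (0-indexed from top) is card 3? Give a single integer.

Answer: 1

Derivation:
After op 1 (reverse): [4 1 0 3 5 2]
After op 2 (reverse): [2 5 3 0 1 4]
After op 3 (cut(1)): [5 3 0 1 4 2]
Card 3 is at position 1.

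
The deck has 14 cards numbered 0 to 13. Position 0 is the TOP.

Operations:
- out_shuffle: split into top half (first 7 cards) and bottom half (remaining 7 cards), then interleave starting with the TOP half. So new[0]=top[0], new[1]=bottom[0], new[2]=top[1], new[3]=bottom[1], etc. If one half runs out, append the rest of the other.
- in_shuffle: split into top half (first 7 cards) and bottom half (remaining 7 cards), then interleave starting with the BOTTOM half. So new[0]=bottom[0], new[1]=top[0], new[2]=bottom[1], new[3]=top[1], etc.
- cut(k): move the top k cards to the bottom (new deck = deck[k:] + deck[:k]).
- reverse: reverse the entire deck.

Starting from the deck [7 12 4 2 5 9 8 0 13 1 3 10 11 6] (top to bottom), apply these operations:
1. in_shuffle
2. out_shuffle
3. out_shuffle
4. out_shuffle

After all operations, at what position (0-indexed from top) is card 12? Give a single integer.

After op 1 (in_shuffle): [0 7 13 12 1 4 3 2 10 5 11 9 6 8]
After op 2 (out_shuffle): [0 2 7 10 13 5 12 11 1 9 4 6 3 8]
After op 3 (out_shuffle): [0 11 2 1 7 9 10 4 13 6 5 3 12 8]
After op 4 (out_shuffle): [0 4 11 13 2 6 1 5 7 3 9 12 10 8]
Card 12 is at position 11.

Answer: 11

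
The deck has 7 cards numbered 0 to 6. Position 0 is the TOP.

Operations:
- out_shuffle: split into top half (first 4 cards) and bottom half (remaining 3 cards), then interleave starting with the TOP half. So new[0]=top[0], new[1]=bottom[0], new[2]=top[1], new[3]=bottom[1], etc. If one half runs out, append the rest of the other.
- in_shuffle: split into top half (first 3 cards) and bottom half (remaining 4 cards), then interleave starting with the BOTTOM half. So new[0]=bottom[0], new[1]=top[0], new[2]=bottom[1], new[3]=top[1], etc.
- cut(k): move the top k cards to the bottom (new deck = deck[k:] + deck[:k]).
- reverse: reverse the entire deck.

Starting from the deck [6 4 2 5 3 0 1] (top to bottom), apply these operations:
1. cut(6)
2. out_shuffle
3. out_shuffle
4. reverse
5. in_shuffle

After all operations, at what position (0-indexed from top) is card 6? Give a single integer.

After op 1 (cut(6)): [1 6 4 2 5 3 0]
After op 2 (out_shuffle): [1 5 6 3 4 0 2]
After op 3 (out_shuffle): [1 4 5 0 6 2 3]
After op 4 (reverse): [3 2 6 0 5 4 1]
After op 5 (in_shuffle): [0 3 5 2 4 6 1]
Card 6 is at position 5.

Answer: 5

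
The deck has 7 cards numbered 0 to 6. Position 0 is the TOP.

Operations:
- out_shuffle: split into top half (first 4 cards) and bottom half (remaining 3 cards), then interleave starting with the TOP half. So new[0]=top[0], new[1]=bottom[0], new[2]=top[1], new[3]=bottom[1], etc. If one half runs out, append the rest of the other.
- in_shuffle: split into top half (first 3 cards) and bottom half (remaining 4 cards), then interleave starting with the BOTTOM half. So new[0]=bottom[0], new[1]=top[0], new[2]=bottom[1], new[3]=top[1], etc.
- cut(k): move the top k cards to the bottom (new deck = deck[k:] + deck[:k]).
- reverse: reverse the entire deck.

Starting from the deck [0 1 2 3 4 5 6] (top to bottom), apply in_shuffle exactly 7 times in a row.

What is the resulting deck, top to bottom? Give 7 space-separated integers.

Answer: 3 0 4 1 5 2 6

Derivation:
After op 1 (in_shuffle): [3 0 4 1 5 2 6]
After op 2 (in_shuffle): [1 3 5 0 2 4 6]
After op 3 (in_shuffle): [0 1 2 3 4 5 6]
After op 4 (in_shuffle): [3 0 4 1 5 2 6]
After op 5 (in_shuffle): [1 3 5 0 2 4 6]
After op 6 (in_shuffle): [0 1 2 3 4 5 6]
After op 7 (in_shuffle): [3 0 4 1 5 2 6]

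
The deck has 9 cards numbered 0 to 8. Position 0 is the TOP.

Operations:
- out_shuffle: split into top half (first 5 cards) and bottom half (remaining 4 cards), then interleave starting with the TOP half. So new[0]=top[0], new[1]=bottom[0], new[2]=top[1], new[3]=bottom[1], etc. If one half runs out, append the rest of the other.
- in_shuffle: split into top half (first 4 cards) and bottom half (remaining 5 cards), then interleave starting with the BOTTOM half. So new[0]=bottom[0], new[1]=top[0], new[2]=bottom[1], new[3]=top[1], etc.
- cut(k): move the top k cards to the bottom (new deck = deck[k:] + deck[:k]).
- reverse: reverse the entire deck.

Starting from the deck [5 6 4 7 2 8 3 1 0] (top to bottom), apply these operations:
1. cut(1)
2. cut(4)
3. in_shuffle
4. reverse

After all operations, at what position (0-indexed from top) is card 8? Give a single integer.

Answer: 7

Derivation:
After op 1 (cut(1)): [6 4 7 2 8 3 1 0 5]
After op 2 (cut(4)): [8 3 1 0 5 6 4 7 2]
After op 3 (in_shuffle): [5 8 6 3 4 1 7 0 2]
After op 4 (reverse): [2 0 7 1 4 3 6 8 5]
Card 8 is at position 7.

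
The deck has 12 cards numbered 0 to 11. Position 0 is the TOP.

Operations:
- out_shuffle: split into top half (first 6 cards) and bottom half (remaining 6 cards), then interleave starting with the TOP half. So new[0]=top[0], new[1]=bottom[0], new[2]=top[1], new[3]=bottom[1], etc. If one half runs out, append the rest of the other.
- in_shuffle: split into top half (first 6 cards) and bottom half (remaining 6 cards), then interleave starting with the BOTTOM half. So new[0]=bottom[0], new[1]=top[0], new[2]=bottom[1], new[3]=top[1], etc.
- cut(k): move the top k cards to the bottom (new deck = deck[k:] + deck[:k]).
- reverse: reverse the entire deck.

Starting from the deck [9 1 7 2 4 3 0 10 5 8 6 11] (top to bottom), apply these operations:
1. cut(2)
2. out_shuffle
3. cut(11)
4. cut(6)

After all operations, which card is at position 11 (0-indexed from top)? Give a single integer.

After op 1 (cut(2)): [7 2 4 3 0 10 5 8 6 11 9 1]
After op 2 (out_shuffle): [7 5 2 8 4 6 3 11 0 9 10 1]
After op 3 (cut(11)): [1 7 5 2 8 4 6 3 11 0 9 10]
After op 4 (cut(6)): [6 3 11 0 9 10 1 7 5 2 8 4]
Position 11: card 4.

Answer: 4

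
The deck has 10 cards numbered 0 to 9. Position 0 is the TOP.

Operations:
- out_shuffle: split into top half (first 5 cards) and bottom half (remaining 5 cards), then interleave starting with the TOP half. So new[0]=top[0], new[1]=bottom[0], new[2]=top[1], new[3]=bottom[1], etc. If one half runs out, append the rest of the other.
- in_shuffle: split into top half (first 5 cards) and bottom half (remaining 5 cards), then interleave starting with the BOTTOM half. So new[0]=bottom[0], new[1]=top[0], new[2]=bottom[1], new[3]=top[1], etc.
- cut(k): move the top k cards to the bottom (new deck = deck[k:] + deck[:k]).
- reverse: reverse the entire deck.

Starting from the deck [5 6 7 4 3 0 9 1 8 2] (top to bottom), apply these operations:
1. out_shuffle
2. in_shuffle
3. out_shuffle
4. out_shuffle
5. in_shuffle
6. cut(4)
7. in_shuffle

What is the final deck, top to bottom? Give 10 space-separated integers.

Answer: 5 8 2 6 1 4 3 0 9 7

Derivation:
After op 1 (out_shuffle): [5 0 6 9 7 1 4 8 3 2]
After op 2 (in_shuffle): [1 5 4 0 8 6 3 9 2 7]
After op 3 (out_shuffle): [1 6 5 3 4 9 0 2 8 7]
After op 4 (out_shuffle): [1 9 6 0 5 2 3 8 4 7]
After op 5 (in_shuffle): [2 1 3 9 8 6 4 0 7 5]
After op 6 (cut(4)): [8 6 4 0 7 5 2 1 3 9]
After op 7 (in_shuffle): [5 8 2 6 1 4 3 0 9 7]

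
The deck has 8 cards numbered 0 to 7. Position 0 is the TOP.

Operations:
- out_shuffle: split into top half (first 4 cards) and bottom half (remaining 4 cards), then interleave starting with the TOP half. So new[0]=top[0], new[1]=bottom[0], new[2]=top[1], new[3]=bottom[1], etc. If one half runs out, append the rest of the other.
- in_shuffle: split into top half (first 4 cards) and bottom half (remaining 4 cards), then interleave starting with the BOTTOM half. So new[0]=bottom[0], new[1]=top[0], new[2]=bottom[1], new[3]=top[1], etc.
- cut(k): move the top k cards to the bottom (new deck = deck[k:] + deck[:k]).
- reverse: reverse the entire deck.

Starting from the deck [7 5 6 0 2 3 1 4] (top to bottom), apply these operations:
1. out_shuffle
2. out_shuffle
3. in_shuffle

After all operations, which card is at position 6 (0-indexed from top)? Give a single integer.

Answer: 4

Derivation:
After op 1 (out_shuffle): [7 2 5 3 6 1 0 4]
After op 2 (out_shuffle): [7 6 2 1 5 0 3 4]
After op 3 (in_shuffle): [5 7 0 6 3 2 4 1]
Position 6: card 4.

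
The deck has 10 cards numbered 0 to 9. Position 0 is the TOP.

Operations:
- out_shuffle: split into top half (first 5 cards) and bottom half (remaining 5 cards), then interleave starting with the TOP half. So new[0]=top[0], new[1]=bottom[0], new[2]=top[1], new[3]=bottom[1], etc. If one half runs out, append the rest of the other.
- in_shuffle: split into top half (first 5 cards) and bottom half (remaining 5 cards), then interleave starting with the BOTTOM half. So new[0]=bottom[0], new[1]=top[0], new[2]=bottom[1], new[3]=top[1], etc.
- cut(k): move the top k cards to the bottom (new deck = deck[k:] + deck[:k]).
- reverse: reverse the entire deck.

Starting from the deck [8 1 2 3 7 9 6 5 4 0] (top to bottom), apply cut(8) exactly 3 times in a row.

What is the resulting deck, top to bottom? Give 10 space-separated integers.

Answer: 7 9 6 5 4 0 8 1 2 3

Derivation:
After op 1 (cut(8)): [4 0 8 1 2 3 7 9 6 5]
After op 2 (cut(8)): [6 5 4 0 8 1 2 3 7 9]
After op 3 (cut(8)): [7 9 6 5 4 0 8 1 2 3]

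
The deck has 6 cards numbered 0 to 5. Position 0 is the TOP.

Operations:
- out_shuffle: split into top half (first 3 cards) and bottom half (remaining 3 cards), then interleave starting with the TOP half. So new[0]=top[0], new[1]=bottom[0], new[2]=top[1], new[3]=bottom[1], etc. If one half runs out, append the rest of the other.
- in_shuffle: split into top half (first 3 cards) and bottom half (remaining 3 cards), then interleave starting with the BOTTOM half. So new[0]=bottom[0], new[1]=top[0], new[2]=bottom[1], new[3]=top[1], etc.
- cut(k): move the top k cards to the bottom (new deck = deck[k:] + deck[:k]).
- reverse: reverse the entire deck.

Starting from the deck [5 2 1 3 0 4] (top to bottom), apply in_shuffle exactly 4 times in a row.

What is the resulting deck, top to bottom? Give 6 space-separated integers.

After op 1 (in_shuffle): [3 5 0 2 4 1]
After op 2 (in_shuffle): [2 3 4 5 1 0]
After op 3 (in_shuffle): [5 2 1 3 0 4]
After op 4 (in_shuffle): [3 5 0 2 4 1]

Answer: 3 5 0 2 4 1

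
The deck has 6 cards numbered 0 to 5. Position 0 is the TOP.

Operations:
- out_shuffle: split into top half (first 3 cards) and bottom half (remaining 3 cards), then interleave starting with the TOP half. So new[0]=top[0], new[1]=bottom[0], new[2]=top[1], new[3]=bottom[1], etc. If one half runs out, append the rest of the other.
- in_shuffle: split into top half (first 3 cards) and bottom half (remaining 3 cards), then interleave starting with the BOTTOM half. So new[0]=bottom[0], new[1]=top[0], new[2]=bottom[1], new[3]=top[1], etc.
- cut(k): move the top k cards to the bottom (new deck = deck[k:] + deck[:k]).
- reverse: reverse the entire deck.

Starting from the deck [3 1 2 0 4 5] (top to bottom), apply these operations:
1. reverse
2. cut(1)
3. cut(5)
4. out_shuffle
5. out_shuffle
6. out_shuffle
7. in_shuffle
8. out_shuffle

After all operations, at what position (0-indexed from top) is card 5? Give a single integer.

Answer: 2

Derivation:
After op 1 (reverse): [5 4 0 2 1 3]
After op 2 (cut(1)): [4 0 2 1 3 5]
After op 3 (cut(5)): [5 4 0 2 1 3]
After op 4 (out_shuffle): [5 2 4 1 0 3]
After op 5 (out_shuffle): [5 1 2 0 4 3]
After op 6 (out_shuffle): [5 0 1 4 2 3]
After op 7 (in_shuffle): [4 5 2 0 3 1]
After op 8 (out_shuffle): [4 0 5 3 2 1]
Card 5 is at position 2.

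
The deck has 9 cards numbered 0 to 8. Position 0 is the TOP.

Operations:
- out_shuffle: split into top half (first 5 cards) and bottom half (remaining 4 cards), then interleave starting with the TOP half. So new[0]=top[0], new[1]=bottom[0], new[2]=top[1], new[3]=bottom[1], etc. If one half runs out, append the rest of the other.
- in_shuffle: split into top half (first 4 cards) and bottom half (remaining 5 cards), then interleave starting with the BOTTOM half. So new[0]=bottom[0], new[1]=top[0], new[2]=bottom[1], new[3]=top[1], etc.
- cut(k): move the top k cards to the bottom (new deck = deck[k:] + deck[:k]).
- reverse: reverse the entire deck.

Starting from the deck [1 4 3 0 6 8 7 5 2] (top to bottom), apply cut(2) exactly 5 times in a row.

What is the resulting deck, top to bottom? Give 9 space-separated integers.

Answer: 4 3 0 6 8 7 5 2 1

Derivation:
After op 1 (cut(2)): [3 0 6 8 7 5 2 1 4]
After op 2 (cut(2)): [6 8 7 5 2 1 4 3 0]
After op 3 (cut(2)): [7 5 2 1 4 3 0 6 8]
After op 4 (cut(2)): [2 1 4 3 0 6 8 7 5]
After op 5 (cut(2)): [4 3 0 6 8 7 5 2 1]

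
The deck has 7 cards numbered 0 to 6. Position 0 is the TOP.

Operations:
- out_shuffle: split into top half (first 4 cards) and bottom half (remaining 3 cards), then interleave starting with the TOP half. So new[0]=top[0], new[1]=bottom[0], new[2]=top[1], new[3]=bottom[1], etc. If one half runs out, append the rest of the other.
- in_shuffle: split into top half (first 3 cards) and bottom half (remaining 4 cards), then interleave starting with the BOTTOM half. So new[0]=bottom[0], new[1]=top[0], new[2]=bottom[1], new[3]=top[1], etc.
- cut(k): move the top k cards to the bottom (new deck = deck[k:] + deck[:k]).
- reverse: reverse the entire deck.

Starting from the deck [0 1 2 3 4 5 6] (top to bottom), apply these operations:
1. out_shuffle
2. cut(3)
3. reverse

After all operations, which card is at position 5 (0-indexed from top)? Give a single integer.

Answer: 2

Derivation:
After op 1 (out_shuffle): [0 4 1 5 2 6 3]
After op 2 (cut(3)): [5 2 6 3 0 4 1]
After op 3 (reverse): [1 4 0 3 6 2 5]
Position 5: card 2.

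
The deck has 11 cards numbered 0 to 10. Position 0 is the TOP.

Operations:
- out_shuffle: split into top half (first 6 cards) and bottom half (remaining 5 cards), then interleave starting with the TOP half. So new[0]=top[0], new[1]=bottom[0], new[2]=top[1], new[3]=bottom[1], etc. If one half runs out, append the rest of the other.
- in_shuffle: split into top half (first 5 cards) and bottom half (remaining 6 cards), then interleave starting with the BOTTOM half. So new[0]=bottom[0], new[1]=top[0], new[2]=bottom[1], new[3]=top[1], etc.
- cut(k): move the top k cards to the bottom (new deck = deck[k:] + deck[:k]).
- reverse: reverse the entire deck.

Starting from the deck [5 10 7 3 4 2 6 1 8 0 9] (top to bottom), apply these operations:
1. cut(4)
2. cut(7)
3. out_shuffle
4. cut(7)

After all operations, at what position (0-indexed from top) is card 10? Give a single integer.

Answer: 6

Derivation:
After op 1 (cut(4)): [4 2 6 1 8 0 9 5 10 7 3]
After op 2 (cut(7)): [5 10 7 3 4 2 6 1 8 0 9]
After op 3 (out_shuffle): [5 6 10 1 7 8 3 0 4 9 2]
After op 4 (cut(7)): [0 4 9 2 5 6 10 1 7 8 3]
Card 10 is at position 6.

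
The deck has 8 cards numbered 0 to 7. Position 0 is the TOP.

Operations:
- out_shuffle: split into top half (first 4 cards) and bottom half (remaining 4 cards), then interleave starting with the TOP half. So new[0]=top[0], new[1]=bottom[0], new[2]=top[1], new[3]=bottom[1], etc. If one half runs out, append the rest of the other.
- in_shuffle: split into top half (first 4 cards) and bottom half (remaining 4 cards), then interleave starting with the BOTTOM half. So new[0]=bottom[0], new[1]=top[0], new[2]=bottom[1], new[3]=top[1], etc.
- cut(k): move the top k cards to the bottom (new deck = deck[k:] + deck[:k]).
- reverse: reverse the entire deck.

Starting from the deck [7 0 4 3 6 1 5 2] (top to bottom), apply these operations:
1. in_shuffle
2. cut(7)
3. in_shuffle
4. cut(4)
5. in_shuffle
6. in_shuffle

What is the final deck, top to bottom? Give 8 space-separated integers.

After op 1 (in_shuffle): [6 7 1 0 5 4 2 3]
After op 2 (cut(7)): [3 6 7 1 0 5 4 2]
After op 3 (in_shuffle): [0 3 5 6 4 7 2 1]
After op 4 (cut(4)): [4 7 2 1 0 3 5 6]
After op 5 (in_shuffle): [0 4 3 7 5 2 6 1]
After op 6 (in_shuffle): [5 0 2 4 6 3 1 7]

Answer: 5 0 2 4 6 3 1 7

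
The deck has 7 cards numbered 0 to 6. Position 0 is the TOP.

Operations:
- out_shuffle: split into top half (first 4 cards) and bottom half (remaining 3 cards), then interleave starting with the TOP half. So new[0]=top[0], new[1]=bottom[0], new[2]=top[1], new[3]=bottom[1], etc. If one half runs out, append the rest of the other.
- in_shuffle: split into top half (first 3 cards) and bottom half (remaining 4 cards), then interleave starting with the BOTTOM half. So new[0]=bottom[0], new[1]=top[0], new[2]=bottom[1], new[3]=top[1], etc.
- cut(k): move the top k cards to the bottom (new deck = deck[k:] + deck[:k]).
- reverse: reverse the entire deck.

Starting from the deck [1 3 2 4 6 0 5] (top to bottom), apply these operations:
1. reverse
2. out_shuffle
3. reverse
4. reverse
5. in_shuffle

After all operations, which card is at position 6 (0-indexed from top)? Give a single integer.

After op 1 (reverse): [5 0 6 4 2 3 1]
After op 2 (out_shuffle): [5 2 0 3 6 1 4]
After op 3 (reverse): [4 1 6 3 0 2 5]
After op 4 (reverse): [5 2 0 3 6 1 4]
After op 5 (in_shuffle): [3 5 6 2 1 0 4]
Position 6: card 4.

Answer: 4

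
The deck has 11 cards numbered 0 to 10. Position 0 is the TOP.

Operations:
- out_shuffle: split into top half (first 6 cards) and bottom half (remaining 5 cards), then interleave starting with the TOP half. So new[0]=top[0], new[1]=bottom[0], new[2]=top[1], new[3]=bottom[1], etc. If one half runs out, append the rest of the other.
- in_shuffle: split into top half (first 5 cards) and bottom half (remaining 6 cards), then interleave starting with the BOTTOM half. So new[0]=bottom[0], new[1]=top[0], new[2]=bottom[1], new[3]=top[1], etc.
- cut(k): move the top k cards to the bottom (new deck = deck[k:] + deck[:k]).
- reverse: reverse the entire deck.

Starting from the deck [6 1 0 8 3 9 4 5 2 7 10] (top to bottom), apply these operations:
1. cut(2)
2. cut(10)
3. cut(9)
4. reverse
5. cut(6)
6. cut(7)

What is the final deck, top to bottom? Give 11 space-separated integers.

Answer: 5 4 9 3 8 0 1 6 10 7 2

Derivation:
After op 1 (cut(2)): [0 8 3 9 4 5 2 7 10 6 1]
After op 2 (cut(10)): [1 0 8 3 9 4 5 2 7 10 6]
After op 3 (cut(9)): [10 6 1 0 8 3 9 4 5 2 7]
After op 4 (reverse): [7 2 5 4 9 3 8 0 1 6 10]
After op 5 (cut(6)): [8 0 1 6 10 7 2 5 4 9 3]
After op 6 (cut(7)): [5 4 9 3 8 0 1 6 10 7 2]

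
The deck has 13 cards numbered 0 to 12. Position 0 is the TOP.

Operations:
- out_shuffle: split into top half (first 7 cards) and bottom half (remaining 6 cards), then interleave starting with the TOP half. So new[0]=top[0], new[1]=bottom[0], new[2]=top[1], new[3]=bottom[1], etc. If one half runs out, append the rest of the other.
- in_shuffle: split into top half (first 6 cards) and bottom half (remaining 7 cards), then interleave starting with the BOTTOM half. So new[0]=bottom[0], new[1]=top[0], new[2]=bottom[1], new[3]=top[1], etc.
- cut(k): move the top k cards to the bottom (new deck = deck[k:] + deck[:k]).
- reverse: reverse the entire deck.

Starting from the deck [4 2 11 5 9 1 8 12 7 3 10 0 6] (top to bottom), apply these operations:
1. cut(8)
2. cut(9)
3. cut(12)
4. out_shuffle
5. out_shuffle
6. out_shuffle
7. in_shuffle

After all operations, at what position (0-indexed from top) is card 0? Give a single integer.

Answer: 12

Derivation:
After op 1 (cut(8)): [7 3 10 0 6 4 2 11 5 9 1 8 12]
After op 2 (cut(9)): [9 1 8 12 7 3 10 0 6 4 2 11 5]
After op 3 (cut(12)): [5 9 1 8 12 7 3 10 0 6 4 2 11]
After op 4 (out_shuffle): [5 10 9 0 1 6 8 4 12 2 7 11 3]
After op 5 (out_shuffle): [5 4 10 12 9 2 0 7 1 11 6 3 8]
After op 6 (out_shuffle): [5 7 4 1 10 11 12 6 9 3 2 8 0]
After op 7 (in_shuffle): [12 5 6 7 9 4 3 1 2 10 8 11 0]
Card 0 is at position 12.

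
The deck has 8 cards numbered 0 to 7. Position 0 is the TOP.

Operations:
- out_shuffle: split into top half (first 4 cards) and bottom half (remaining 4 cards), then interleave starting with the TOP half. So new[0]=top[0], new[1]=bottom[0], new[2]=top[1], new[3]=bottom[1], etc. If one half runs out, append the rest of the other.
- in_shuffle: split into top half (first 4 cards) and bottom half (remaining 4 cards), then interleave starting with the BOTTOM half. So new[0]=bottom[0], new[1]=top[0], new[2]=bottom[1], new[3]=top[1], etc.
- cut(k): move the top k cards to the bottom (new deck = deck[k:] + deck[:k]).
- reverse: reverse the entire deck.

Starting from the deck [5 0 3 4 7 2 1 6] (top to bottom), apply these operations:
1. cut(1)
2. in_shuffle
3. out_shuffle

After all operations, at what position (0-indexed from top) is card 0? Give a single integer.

Answer: 2

Derivation:
After op 1 (cut(1)): [0 3 4 7 2 1 6 5]
After op 2 (in_shuffle): [2 0 1 3 6 4 5 7]
After op 3 (out_shuffle): [2 6 0 4 1 5 3 7]
Card 0 is at position 2.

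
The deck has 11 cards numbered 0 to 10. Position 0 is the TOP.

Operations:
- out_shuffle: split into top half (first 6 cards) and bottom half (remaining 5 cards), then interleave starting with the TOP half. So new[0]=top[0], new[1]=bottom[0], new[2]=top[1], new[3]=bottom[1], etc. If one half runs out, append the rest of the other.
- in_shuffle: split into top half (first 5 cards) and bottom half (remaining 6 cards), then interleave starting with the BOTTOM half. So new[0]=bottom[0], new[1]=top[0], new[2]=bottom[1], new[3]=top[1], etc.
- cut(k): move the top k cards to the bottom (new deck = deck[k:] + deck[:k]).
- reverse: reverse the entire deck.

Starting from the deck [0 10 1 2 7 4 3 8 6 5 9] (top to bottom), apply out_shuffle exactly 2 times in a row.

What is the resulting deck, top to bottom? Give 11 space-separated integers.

Answer: 0 2 3 5 10 7 8 9 1 4 6

Derivation:
After op 1 (out_shuffle): [0 3 10 8 1 6 2 5 7 9 4]
After op 2 (out_shuffle): [0 2 3 5 10 7 8 9 1 4 6]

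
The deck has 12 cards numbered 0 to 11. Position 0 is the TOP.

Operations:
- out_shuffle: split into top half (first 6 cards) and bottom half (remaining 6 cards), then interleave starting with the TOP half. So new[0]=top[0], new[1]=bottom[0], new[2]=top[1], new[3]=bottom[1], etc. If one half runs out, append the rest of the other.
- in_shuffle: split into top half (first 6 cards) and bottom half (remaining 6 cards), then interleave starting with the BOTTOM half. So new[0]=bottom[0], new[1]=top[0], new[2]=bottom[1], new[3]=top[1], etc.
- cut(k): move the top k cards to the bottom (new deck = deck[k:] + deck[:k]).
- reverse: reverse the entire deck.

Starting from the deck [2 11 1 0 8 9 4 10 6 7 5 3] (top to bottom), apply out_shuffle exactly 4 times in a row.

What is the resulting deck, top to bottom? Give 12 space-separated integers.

After op 1 (out_shuffle): [2 4 11 10 1 6 0 7 8 5 9 3]
After op 2 (out_shuffle): [2 0 4 7 11 8 10 5 1 9 6 3]
After op 3 (out_shuffle): [2 10 0 5 4 1 7 9 11 6 8 3]
After op 4 (out_shuffle): [2 7 10 9 0 11 5 6 4 8 1 3]

Answer: 2 7 10 9 0 11 5 6 4 8 1 3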